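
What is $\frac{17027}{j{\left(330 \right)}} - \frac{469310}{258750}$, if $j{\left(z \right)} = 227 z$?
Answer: $- \frac{205001839}{129219750} \approx -1.5865$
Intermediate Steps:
$\frac{17027}{j{\left(330 \right)}} - \frac{469310}{258750} = \frac{17027}{227 \cdot 330} - \frac{469310}{258750} = \frac{17027}{74910} - \frac{46931}{25875} = - \frac{205001839}{129219750}$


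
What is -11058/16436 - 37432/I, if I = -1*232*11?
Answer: 36688271/2621542 ≈ 13.995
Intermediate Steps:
I = -2552 (I = -232*11 = -2552)
-11058/16436 - 37432/I = -11058/16436 - 37432/(-2552) = -11058*1/16436 - 37432*(-1/2552) = -5529/8218 + 4679/319 = 36688271/2621542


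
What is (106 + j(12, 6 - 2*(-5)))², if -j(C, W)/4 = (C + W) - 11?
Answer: 1444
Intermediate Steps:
j(C, W) = 44 - 4*C - 4*W (j(C, W) = -4*((C + W) - 11) = -4*(-11 + C + W) = 44 - 4*C - 4*W)
(106 + j(12, 6 - 2*(-5)))² = (106 + (44 - 4*12 - 4*(6 - 2*(-5))))² = (106 + (44 - 48 - 4*(6 + 10)))² = (106 + (44 - 48 - 4*16))² = (106 + (44 - 48 - 64))² = (106 - 68)² = 38² = 1444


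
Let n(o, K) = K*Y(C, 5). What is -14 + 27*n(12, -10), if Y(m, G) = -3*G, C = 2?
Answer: 4036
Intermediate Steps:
n(o, K) = -15*K (n(o, K) = K*(-3*5) = K*(-15) = -15*K)
-14 + 27*n(12, -10) = -14 + 27*(-15*(-10)) = -14 + 27*150 = -14 + 4050 = 4036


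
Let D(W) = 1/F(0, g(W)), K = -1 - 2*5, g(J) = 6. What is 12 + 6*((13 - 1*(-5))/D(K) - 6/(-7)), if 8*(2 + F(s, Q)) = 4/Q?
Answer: -1329/7 ≈ -189.86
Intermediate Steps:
F(s, Q) = -2 + 1/(2*Q) (F(s, Q) = -2 + (4/Q)/8 = -2 + 1/(2*Q))
K = -11 (K = -1 - 10 = -11)
D(W) = -12/23 (D(W) = 1/(-2 + (½)/6) = 1/(-2 + (½)*(⅙)) = 1/(-2 + 1/12) = 1/(-23/12) = -12/23)
12 + 6*((13 - 1*(-5))/D(K) - 6/(-7)) = 12 + 6*((13 - 1*(-5))/(-12/23) - 6/(-7)) = 12 + 6*((13 + 5)*(-23/12) - 6*(-⅐)) = 12 + 6*(18*(-23/12) + 6/7) = 12 + 6*(-69/2 + 6/7) = 12 + 6*(-471/14) = 12 - 1413/7 = -1329/7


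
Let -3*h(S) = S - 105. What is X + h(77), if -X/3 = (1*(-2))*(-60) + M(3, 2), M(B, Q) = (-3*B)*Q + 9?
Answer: -971/3 ≈ -323.67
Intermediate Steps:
M(B, Q) = 9 - 3*B*Q (M(B, Q) = -3*B*Q + 9 = 9 - 3*B*Q)
h(S) = 35 - S/3 (h(S) = -(S - 105)/3 = -(-105 + S)/3 = 35 - S/3)
X = -333 (X = -3*((1*(-2))*(-60) + (9 - 3*3*2)) = -3*(-2*(-60) + (9 - 18)) = -3*(120 - 9) = -3*111 = -333)
X + h(77) = -333 + (35 - 1/3*77) = -333 + (35 - 77/3) = -333 + 28/3 = -971/3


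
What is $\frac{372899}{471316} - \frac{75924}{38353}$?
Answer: $- \frac{934017419}{785929676} \approx -1.1884$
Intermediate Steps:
$\frac{372899}{471316} - \frac{75924}{38353} = 372899 \cdot \frac{1}{471316} - \frac{75924}{38353} = \frac{16213}{20492} - \frac{75924}{38353} = - \frac{934017419}{785929676}$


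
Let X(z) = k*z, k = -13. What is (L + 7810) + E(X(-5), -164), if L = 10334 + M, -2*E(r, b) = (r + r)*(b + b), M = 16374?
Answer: 55838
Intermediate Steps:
X(z) = -13*z
E(r, b) = -2*b*r (E(r, b) = -(r + r)*(b + b)/2 = -2*r*2*b/2 = -2*b*r)
L = 26708 (L = 10334 + 16374 = 26708)
(L + 7810) + E(X(-5), -164) = (26708 + 7810) - 2*(-164)*(-13*(-5)) = 34518 - 2*(-164)*65 = 34518 + 21320 = 55838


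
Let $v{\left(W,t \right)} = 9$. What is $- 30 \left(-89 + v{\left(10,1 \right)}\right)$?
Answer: $2400$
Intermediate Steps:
$- 30 \left(-89 + v{\left(10,1 \right)}\right) = - 30 \left(-89 + 9\right) = \left(-30\right) \left(-80\right) = 2400$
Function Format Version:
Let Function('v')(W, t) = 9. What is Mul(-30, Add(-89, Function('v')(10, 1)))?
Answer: 2400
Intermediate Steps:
Mul(-30, Add(-89, Function('v')(10, 1))) = Mul(-30, Add(-89, 9)) = Mul(-30, -80) = 2400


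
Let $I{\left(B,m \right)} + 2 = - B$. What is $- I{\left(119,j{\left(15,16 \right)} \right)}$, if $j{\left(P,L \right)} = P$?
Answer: $121$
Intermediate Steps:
$I{\left(B,m \right)} = -2 - B$
$- I{\left(119,j{\left(15,16 \right)} \right)} = - (-2 - 119) = \left(-1\right) \left(-121\right) = 121$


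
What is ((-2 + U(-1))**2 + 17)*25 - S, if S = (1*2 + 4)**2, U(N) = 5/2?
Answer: 1581/4 ≈ 395.25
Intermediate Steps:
U(N) = 5/2 (U(N) = 5*(1/2) = 5/2)
S = 36 (S = (2 + 4)**2 = 6**2 = 36)
((-2 + U(-1))**2 + 17)*25 - S = ((-2 + 5/2)**2 + 17)*25 - 1*36 = ((1/2)**2 + 17)*25 - 36 = (1/4 + 17)*25 - 36 = (69/4)*25 - 36 = 1725/4 - 36 = 1581/4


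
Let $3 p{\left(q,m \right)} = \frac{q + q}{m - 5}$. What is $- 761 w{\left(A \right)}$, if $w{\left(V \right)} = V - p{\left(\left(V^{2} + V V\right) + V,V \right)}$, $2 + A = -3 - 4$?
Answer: $\frac{9132}{7} \approx 1304.6$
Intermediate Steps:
$A = -9$ ($A = -2 - 7 = -9$)
$p{\left(q,m \right)} = \frac{2 q}{3 \left(-5 + m\right)}$ ($p{\left(q,m \right)} = \frac{\left(q + q\right) \frac{1}{m - 5}}{3} = \frac{2 q \frac{1}{-5 + m}}{3} = \frac{2 q}{3 \left(-5 + m\right)}$)
$w{\left(V \right)} = V - \frac{2 \left(V + 2 V^{2}\right)}{3 \left(-5 + V\right)}$ ($w{\left(V \right)} = V - \frac{2 \left(\left(V^{2} + V V\right) + V\right)}{3 \left(-5 + V\right)} = V - \frac{2 \left(\left(V^{2} + V^{2}\right) + V\right)}{3 \left(-5 + V\right)} = V - \frac{2 \left(2 V^{2} + V\right)}{3 \left(-5 + V\right)} = V - \frac{2 \left(V + 2 V^{2}\right)}{3 \left(-5 + V\right)}$)
$- 761 w{\left(A \right)} = - 761 \cdot \frac{1}{3} \left(-9\right) \frac{1}{-5 - 9} \left(-17 - -9\right) = - 761 \cdot \frac{1}{3} \left(-9\right) \frac{1}{-14} \left(-17 + 9\right) = - 761 \cdot \frac{1}{3} \left(-9\right) \left(- \frac{1}{14}\right) \left(-8\right) = \left(-761\right) \left(- \frac{12}{7}\right) = \frac{9132}{7}$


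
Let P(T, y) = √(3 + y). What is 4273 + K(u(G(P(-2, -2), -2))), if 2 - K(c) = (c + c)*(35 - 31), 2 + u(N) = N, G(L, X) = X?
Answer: 4307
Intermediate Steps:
u(N) = -2 + N
K(c) = 2 - 8*c (K(c) = 2 - (c + c)*(35 - 31) = 2 - 2*c*4 = 2 - 8*c)
4273 + K(u(G(P(-2, -2), -2))) = 4273 + (2 - 8*(-2 - 2)) = 4273 + (2 - 8*(-4)) = 4273 + (2 + 32) = 4273 + 34 = 4307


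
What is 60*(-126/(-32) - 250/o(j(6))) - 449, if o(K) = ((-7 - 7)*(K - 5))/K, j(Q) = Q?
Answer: 174043/28 ≈ 6215.8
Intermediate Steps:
o(K) = (70 - 14*K)/K (o(K) = (-14*(-5 + K))/K = (70 - 14*K)/K)
60*(-126/(-32) - 250/o(j(6))) - 449 = 60*(-126/(-32) - 250/(-14 + 70/6)) - 449 = 60*(-126*(-1/32) - 250/(-14 + 70*(⅙))) - 449 = 60*(63/16 - 250/(-14 + 35/3)) - 449 = 60*(63/16 - 250/(-7/3)) - 449 = 60*(63/16 - 250*(-3/7)) - 449 = 60*(63/16 + 750/7) - 449 = 60*(12441/112) - 449 = 186615/28 - 449 = 174043/28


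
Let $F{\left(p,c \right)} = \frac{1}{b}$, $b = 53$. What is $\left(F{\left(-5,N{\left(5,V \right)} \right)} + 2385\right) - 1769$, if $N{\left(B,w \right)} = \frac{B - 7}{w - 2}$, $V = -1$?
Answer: $\frac{32649}{53} \approx 616.02$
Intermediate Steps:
$N{\left(B,w \right)} = \frac{-7 + B}{-2 + w}$
$F{\left(p,c \right)} = \frac{1}{53}$
$\left(F{\left(-5,N{\left(5,V \right)} \right)} + 2385\right) - 1769 = \left(\frac{1}{53} + 2385\right) - 1769 = \frac{126406}{53} - 1769 = \frac{32649}{53}$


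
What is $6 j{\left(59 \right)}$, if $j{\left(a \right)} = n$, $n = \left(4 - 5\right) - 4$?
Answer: $-30$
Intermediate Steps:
$n = -5$ ($n = \left(4 - 5\right) - 4 = -1 - 4 = -5$)
$j{\left(a \right)} = -5$
$6 j{\left(59 \right)} = 6 \left(-5\right) = -30$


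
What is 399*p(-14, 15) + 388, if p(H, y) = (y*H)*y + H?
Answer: -1262048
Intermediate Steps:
p(H, y) = H + H*y² (p(H, y) = (H*y)*y + H = H*y² + H = H + H*y²)
399*p(-14, 15) + 388 = 399*(-14*(1 + 15²)) + 388 = 399*(-14*(1 + 225)) + 388 = 399*(-14*226) + 388 = 399*(-3164) + 388 = -1262436 + 388 = -1262048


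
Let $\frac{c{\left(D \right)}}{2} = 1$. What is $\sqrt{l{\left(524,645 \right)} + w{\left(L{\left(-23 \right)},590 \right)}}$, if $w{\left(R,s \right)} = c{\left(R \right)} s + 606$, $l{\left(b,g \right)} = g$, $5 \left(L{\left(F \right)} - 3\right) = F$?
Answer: $\sqrt{2431} \approx 49.305$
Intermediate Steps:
$L{\left(F \right)} = 3 + \frac{F}{5}$
$c{\left(D \right)} = 2$ ($c{\left(D \right)} = 2 \cdot 1 = 2$)
$w{\left(R,s \right)} = 606 + 2 s$ ($w{\left(R,s \right)} = 2 s + 606 = 606 + 2 s$)
$\sqrt{l{\left(524,645 \right)} + w{\left(L{\left(-23 \right)},590 \right)}} = \sqrt{645 + \left(606 + 2 \cdot 590\right)} = \sqrt{645 + \left(606 + 1180\right)} = \sqrt{645 + 1786} = \sqrt{2431}$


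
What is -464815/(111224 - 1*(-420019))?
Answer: -464815/531243 ≈ -0.87496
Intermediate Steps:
-464815/(111224 - 1*(-420019)) = -464815/(111224 + 420019) = -464815/531243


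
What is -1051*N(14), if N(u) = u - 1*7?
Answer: -7357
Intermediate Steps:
N(u) = -7 + u (N(u) = u - 7 = -7 + u)
-1051*N(14) = -1051*(-7 + 14) = -1051*7 = -7357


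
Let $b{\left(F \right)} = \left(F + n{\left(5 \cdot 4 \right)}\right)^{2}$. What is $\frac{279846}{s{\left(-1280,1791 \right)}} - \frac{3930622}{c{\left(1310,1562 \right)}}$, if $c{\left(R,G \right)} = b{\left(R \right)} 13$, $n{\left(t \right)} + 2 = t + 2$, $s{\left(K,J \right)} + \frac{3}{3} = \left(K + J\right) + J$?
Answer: $\frac{82387311551}{678373150} \approx 121.45$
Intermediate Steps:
$s{\left(K,J \right)} = -1 + K + 2 J$ ($s{\left(K,J \right)} = -1 + \left(\left(K + J\right) + J\right) = -1 + \left(\left(J + K\right) + J\right) = -1 + \left(K + 2 J\right) = -1 + K + 2 J$)
$n{\left(t \right)} = t$ ($n{\left(t \right)} = -2 + \left(t + 2\right) = -2 + \left(2 + t\right) = t$)
$b{\left(F \right)} = \left(20 + F\right)^{2}$ ($b{\left(F \right)} = \left(F + 5 \cdot 4\right)^{2} = \left(F + 20\right)^{2} = \left(20 + F\right)^{2}$)
$c{\left(R,G \right)} = 13 \left(20 + R\right)^{2}$ ($c{\left(R,G \right)} = \left(20 + R\right)^{2} \cdot 13 = 13 \left(20 + R\right)^{2}$)
$\frac{279846}{s{\left(-1280,1791 \right)}} - \frac{3930622}{c{\left(1310,1562 \right)}} = \frac{279846}{-1 - 1280 + 2 \cdot 1791} - \frac{3930622}{13 \left(20 + 1310\right)^{2}} = \frac{279846}{-1 - 1280 + 3582} - \frac{3930622}{13 \cdot 1330^{2}} = \frac{279846}{2301} - \frac{3930622}{13 \cdot 1768900} = 279846 \cdot \frac{1}{2301} - \frac{3930622}{22995700} = \frac{93282}{767} - \frac{1965311}{11497850} = \frac{82387311551}{678373150}$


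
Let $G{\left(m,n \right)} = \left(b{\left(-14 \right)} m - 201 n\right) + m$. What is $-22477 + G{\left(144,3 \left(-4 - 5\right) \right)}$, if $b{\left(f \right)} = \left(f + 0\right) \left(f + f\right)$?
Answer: $39542$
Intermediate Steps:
$b{\left(f \right)} = 2 f^{2}$ ($b{\left(f \right)} = f 2 f = 2 f^{2}$)
$G{\left(m,n \right)} = - 201 n + 393 m$ ($G{\left(m,n \right)} = \left(2 \left(-14\right)^{2} m - 201 n\right) + m = \left(2 \cdot 196 m - 201 n\right) + m = \left(392 m - 201 n\right) + m = \left(- 201 n + 392 m\right) + m = - 201 n + 393 m$)
$-22477 + G{\left(144,3 \left(-4 - 5\right) \right)} = -22477 + \left(- 201 \cdot 3 \left(-4 - 5\right) + 393 \cdot 144\right) = -22477 + \left(- 201 \cdot 3 \left(-9\right) + 56592\right) = -22477 + \left(\left(-201\right) \left(-27\right) + 56592\right) = -22477 + \left(5427 + 56592\right) = -22477 + 62019 = 39542$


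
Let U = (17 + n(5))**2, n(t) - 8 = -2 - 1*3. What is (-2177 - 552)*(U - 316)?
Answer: -229236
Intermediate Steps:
n(t) = 3 (n(t) = 8 + (-2 - 1*3) = 8 + (-2 - 3) = 8 - 5 = 3)
U = 400 (U = (17 + 3)**2 = 20**2 = 400)
(-2177 - 552)*(U - 316) = (-2177 - 552)*(400 - 316) = -2729*84 = -229236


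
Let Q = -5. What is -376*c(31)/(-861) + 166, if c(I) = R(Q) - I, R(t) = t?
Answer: 43130/287 ≈ 150.28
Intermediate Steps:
c(I) = -5 - I
-376*c(31)/(-861) + 166 = -376*(-5 - 1*31)/(-861) + 166 = -376*(-5 - 31)*(-1)/861 + 166 = -(-13536)*(-1)/861 + 166 = -376*12/287 + 166 = -4512/287 + 166 = 43130/287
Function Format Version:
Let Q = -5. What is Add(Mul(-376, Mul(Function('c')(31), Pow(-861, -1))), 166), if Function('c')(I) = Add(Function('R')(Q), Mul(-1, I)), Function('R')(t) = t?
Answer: Rational(43130, 287) ≈ 150.28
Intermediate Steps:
Function('c')(I) = Add(-5, Mul(-1, I))
Add(Mul(-376, Mul(Function('c')(31), Pow(-861, -1))), 166) = Add(Mul(-376, Mul(Add(-5, Mul(-1, 31)), Pow(-861, -1))), 166) = Add(Mul(-376, Mul(Add(-5, -31), Rational(-1, 861))), 166) = Add(Mul(-376, Mul(-36, Rational(-1, 861))), 166) = Add(Mul(-376, Rational(12, 287)), 166) = Add(Rational(-4512, 287), 166) = Rational(43130, 287)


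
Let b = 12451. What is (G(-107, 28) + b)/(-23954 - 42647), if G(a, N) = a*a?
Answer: -23900/66601 ≈ -0.35885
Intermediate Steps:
G(a, N) = a²
(G(-107, 28) + b)/(-23954 - 42647) = ((-107)² + 12451)/(-23954 - 42647) = (11449 + 12451)/(-66601) = 23900*(-1/66601) = -23900/66601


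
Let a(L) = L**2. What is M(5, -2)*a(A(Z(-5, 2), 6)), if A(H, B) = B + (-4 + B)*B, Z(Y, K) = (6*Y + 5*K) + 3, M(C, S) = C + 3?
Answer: 2592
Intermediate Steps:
M(C, S) = 3 + C
Z(Y, K) = 3 + 5*K + 6*Y (Z(Y, K) = (5*K + 6*Y) + 3 = 3 + 5*K + 6*Y)
A(H, B) = B + B*(-4 + B)
M(5, -2)*a(A(Z(-5, 2), 6)) = (3 + 5)*(6*(-3 + 6))**2 = 8*(6*3)**2 = 8*18**2 = 8*324 = 2592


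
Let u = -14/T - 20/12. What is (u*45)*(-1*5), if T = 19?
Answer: 10275/19 ≈ 540.79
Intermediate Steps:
u = -137/57 (u = -14/19 - 20/12 = -14*1/19 - 20*1/12 = -14/19 - 5/3 = -137/57 ≈ -2.4035)
(u*45)*(-1*5) = (-137/57*45)*(-1*5) = -2055/19*(-5) = 10275/19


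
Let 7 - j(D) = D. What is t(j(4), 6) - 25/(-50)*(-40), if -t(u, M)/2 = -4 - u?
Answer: -6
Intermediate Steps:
j(D) = 7 - D
t(u, M) = 8 + 2*u (t(u, M) = -2*(-4 - u) = 8 + 2*u)
t(j(4), 6) - 25/(-50)*(-40) = (8 + 2*(7 - 1*4)) - 25/(-50)*(-40) = (8 + 2*(7 - 4)) - 25*(-1/50)*(-40) = (8 + 2*3) + (1/2)*(-40) = (8 + 6) - 20 = 14 - 20 = -6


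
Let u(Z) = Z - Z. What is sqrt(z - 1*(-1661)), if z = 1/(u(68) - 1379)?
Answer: 27*sqrt(4332818)/1379 ≈ 40.755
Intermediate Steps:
u(Z) = 0
z = -1/1379 (z = 1/(0 - 1379) = 1/(-1379) = -1/1379 ≈ -0.00072516)
sqrt(z - 1*(-1661)) = sqrt(-1/1379 - 1*(-1661)) = sqrt(-1/1379 + 1661) = sqrt(2290518/1379) = 27*sqrt(4332818)/1379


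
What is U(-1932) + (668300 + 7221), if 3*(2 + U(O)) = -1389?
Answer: 675056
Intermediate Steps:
U(O) = -465 (U(O) = -2 + (1/3)*(-1389) = -2 - 463 = -465)
U(-1932) + (668300 + 7221) = -465 + (668300 + 7221) = -465 + 675521 = 675056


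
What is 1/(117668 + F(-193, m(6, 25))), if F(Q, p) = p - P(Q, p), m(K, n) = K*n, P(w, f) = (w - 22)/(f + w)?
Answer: 1/117813 ≈ 8.4880e-6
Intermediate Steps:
P(w, f) = (-22 + w)/(f + w)
F(Q, p) = p - (-22 + Q)/(Q + p) (F(Q, p) = p - (-22 + Q)/(p + Q) = p - (-22 + Q)/(Q + p))
1/(117668 + F(-193, m(6, 25))) = 1/(117668 + (22 - 1*(-193) + (6*25)*(-193 + 6*25))/(-193 + 6*25)) = 1/(117668 + (22 + 193 + 150*(-193 + 150))/(-193 + 150)) = 1/(117668 + (22 + 193 + 150*(-43))/(-43)) = 1/(117668 - (22 + 193 - 6450)/43) = 1/(117668 - 1/43*(-6235)) = 1/(117668 + 145) = 1/117813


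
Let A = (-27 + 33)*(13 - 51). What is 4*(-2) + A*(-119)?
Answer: 27124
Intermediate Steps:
A = -228 (A = 6*(-38) = -228)
4*(-2) + A*(-119) = 4*(-2) - 228*(-119) = -8 + 27132 = 27124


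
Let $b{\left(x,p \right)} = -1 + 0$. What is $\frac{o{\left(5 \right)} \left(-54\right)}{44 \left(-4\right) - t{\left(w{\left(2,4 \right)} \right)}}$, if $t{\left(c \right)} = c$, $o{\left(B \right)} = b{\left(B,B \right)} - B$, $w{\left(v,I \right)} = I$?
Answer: $- \frac{9}{5} \approx -1.8$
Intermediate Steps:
$b{\left(x,p \right)} = -1$
$o{\left(B \right)} = -1 - B$
$\frac{o{\left(5 \right)} \left(-54\right)}{44 \left(-4\right) - t{\left(w{\left(2,4 \right)} \right)}} = \frac{\left(-1 - 5\right) \left(-54\right)}{44 \left(-4\right) - 4} = \frac{\left(-1 - 5\right) \left(-54\right)}{-176 - 4} = \frac{\left(-6\right) \left(-54\right)}{-180} = 324 \left(- \frac{1}{180}\right) = - \frac{9}{5}$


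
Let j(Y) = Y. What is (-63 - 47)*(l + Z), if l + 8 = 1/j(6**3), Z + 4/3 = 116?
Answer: -1267255/108 ≈ -11734.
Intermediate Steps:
Z = 344/3 (Z = -4/3 + 116 = 344/3 ≈ 114.67)
l = -1727/216 (l = -8 + 1/(6**3) = -8 + 1/216 = -1727/216 ≈ -7.9954)
(-63 - 47)*(l + Z) = (-63 - 47)*(-1727/216 + 344/3) = -110*23041/216 = -1267255/108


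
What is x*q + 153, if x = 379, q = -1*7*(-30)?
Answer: 79743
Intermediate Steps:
q = 210 (q = -7*(-30) = 210)
x*q + 153 = 379*210 + 153 = 79590 + 153 = 79743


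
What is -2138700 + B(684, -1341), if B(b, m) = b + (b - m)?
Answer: -2135991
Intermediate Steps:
B(b, m) = -m + 2*b
-2138700 + B(684, -1341) = -2138700 + (-1*(-1341) + 2*684) = -2138700 + (1341 + 1368) = -2138700 + 2709 = -2135991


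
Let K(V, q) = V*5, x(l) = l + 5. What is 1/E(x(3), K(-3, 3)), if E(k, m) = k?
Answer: ⅛ ≈ 0.12500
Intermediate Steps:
x(l) = 5 + l
K(V, q) = 5*V
1/E(x(3), K(-3, 3)) = 1/(5 + 3) = 1/8 = ⅛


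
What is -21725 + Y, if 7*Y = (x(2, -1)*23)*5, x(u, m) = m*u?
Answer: -152305/7 ≈ -21758.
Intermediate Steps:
Y = -230/7 (Y = ((-1*2*23)*5)/7 = (-2*23*5)/7 = (-46*5)/7 = (1/7)*(-230) = -230/7 ≈ -32.857)
-21725 + Y = -21725 - 230/7 = -152305/7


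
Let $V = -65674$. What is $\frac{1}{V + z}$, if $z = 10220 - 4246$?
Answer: $- \frac{1}{59700} \approx -1.675 \cdot 10^{-5}$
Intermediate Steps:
$z = 5974$
$\frac{1}{V + z} = \frac{1}{-65674 + 5974} = \frac{1}{-59700} = - \frac{1}{59700}$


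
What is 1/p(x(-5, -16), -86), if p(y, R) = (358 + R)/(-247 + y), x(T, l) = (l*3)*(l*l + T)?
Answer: -12295/272 ≈ -45.202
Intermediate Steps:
x(T, l) = 3*l*(T + l**2) (x(T, l) = (3*l)*(l**2 + T) = (3*l)*(T + l**2) = 3*l*(T + l**2))
p(y, R) = (358 + R)/(-247 + y)
1/p(x(-5, -16), -86) = 1/((358 - 86)/(-247 + 3*(-16)*(-5 + (-16)**2))) = 1/(272/(-247 + 3*(-16)*(-5 + 256))) = 1/(272/(-247 + 3*(-16)*251)) = 1/(272/(-247 - 12048)) = 1/(272/(-12295)) = 1/(-1/12295*272) = 1/(-272/12295) = -12295/272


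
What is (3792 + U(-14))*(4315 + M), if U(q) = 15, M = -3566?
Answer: 2851443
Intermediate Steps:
(3792 + U(-14))*(4315 + M) = (3792 + 15)*(4315 - 3566) = 3807*749 = 2851443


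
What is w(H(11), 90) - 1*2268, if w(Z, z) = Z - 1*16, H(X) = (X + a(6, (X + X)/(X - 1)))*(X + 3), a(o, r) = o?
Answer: -2046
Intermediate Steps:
H(X) = (3 + X)*(6 + X) (H(X) = (X + 6)*(X + 3) = (6 + X)*(3 + X) = (3 + X)*(6 + X))
w(Z, z) = -16 + Z (w(Z, z) = Z - 16 = -16 + Z)
w(H(11), 90) - 1*2268 = (-16 + (18 + 11² + 9*11)) - 1*2268 = (-16 + (18 + 121 + 99)) - 2268 = (-16 + 238) - 2268 = 222 - 2268 = -2046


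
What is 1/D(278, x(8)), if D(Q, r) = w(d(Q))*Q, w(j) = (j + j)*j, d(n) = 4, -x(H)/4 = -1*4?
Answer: 1/8896 ≈ 0.00011241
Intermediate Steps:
x(H) = 16 (x(H) = -(-4)*4 = -4*(-4) = 16)
w(j) = 2*j**2 (w(j) = (2*j)*j = 2*j**2)
D(Q, r) = 32*Q (D(Q, r) = (2*4**2)*Q = (2*16)*Q = 32*Q)
1/D(278, x(8)) = 1/(32*278) = 1/8896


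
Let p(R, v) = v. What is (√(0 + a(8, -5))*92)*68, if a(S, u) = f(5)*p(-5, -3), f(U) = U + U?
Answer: 6256*I*√30 ≈ 34266.0*I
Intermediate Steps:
f(U) = 2*U
a(S, u) = -30 (a(S, u) = (2*5)*(-3) = 10*(-3) = -30)
(√(0 + a(8, -5))*92)*68 = (√(0 - 30)*92)*68 = (√(-30)*92)*68 = ((I*√30)*92)*68 = (92*I*√30)*68 = 6256*I*√30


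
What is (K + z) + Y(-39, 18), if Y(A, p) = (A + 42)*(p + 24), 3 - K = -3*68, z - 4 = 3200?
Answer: 3537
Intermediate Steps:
z = 3204 (z = 4 + 3200 = 3204)
K = 207 (K = 3 - (-3)*68 = 3 - 1*(-204) = 3 + 204 = 207)
Y(A, p) = (24 + p)*(42 + A) (Y(A, p) = (42 + A)*(24 + p) = (24 + p)*(42 + A))
(K + z) + Y(-39, 18) = (207 + 3204) + (1008 + 24*(-39) + 42*18 - 39*18) = 3411 + (1008 - 936 + 756 - 702) = 3411 + 126 = 3537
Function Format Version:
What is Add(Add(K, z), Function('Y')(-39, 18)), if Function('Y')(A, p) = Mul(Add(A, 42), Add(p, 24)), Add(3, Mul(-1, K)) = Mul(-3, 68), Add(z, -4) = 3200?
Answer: 3537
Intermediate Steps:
z = 3204 (z = Add(4, 3200) = 3204)
K = 207 (K = Add(3, Mul(-1, Mul(-3, 68))) = Add(3, Mul(-1, -204)) = Add(3, 204) = 207)
Function('Y')(A, p) = Mul(Add(24, p), Add(42, A)) (Function('Y')(A, p) = Mul(Add(42, A), Add(24, p)) = Mul(Add(24, p), Add(42, A)))
Add(Add(K, z), Function('Y')(-39, 18)) = Add(Add(207, 3204), Add(1008, Mul(24, -39), Mul(42, 18), Mul(-39, 18))) = Add(3411, Add(1008, -936, 756, -702)) = Add(3411, 126) = 3537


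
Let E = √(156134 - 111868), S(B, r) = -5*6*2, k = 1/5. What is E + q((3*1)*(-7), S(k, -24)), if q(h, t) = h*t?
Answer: 1260 + √44266 ≈ 1470.4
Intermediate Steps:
k = ⅕ ≈ 0.20000
S(B, r) = -60 (S(B, r) = -30*2 = -60)
E = √44266 ≈ 210.39
E + q((3*1)*(-7), S(k, -24)) = √44266 + ((3*1)*(-7))*(-60) = √44266 + (3*(-7))*(-60) = √44266 - 21*(-60) = √44266 + 1260 = 1260 + √44266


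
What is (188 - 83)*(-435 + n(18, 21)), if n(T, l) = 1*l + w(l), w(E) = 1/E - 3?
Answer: -43780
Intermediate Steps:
w(E) = -3 + 1/E (w(E) = 1/E - 3 = -3 + 1/E)
n(T, l) = -3 + l + 1/l (n(T, l) = 1*l + (-3 + 1/l) = l + (-3 + 1/l) = -3 + l + 1/l)
(188 - 83)*(-435 + n(18, 21)) = (188 - 83)*(-435 + (-3 + 21 + 1/21)) = 105*(-435 + (-3 + 21 + 1/21)) = 105*(-435 + 379/21) = 105*(-8756/21) = -43780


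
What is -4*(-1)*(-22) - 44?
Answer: -132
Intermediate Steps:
-4*(-1)*(-22) - 44 = 4*(-22) - 44 = -88 - 44 = -132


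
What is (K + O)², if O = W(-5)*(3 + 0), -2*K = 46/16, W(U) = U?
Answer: 69169/256 ≈ 270.19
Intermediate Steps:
K = -23/16 ≈ -1.4375
O = -15 (O = -5*(3 + 0) = -5*3 = -15)
(K + O)² = (-23/16 - 15)² = (-263/16)² = 69169/256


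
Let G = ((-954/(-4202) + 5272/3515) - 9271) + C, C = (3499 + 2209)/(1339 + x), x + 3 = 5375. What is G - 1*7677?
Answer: -839829302949503/49560835665 ≈ -16945.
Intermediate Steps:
x = 5372 (x = -3 + 5375 = 5372)
C = 5708/6711 (C = (3499 + 2209)/(1339 + 5372) = 5708/6711 ≈ 0.85054)
G = -459350767549298/49560835665 (G = ((-954/(-4202) + 5272/3515) - 9271) + 5708/6711 = ((-954*(-1/4202) + 5272*(1/3515)) - 9271) + 5708/6711 = ((477/2101 + 5272/3515) - 9271) + 5708/6711 = (12753127/7385015 - 9271) + 5708/6711 = -68453720938/7385015 + 5708/6711 = -459350767549298/49560835665 ≈ -9268.4)
G - 1*7677 = -459350767549298/49560835665 - 1*7677 = -459350767549298/49560835665 - 7677 = -839829302949503/49560835665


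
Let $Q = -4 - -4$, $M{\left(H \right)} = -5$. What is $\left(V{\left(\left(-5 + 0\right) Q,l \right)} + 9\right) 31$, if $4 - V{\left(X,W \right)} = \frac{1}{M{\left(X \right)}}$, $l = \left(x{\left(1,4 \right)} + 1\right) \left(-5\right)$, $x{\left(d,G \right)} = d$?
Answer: $\frac{2046}{5} \approx 409.2$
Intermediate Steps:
$Q = 0$ ($Q = -4 + 4 = 0$)
$l = -10$ ($l = \left(1 + 1\right) \left(-5\right) = 2 \left(-5\right) = -10$)
$V{\left(X,W \right)} = \frac{21}{5}$ ($V{\left(X,W \right)} = 4 - \frac{1}{-5} = 4 - - \frac{1}{5} = 4 + \frac{1}{5} = \frac{21}{5}$)
$\left(V{\left(\left(-5 + 0\right) Q,l \right)} + 9\right) 31 = \left(\frac{21}{5} + 9\right) 31 = \frac{66}{5} \cdot 31 = \frac{2046}{5}$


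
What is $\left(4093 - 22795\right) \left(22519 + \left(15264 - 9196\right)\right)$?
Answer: $-534634074$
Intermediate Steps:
$\left(4093 - 22795\right) \left(22519 + \left(15264 - 9196\right)\right) = - 18702 \left(22519 + \left(15264 - 9196\right)\right) = - 18702 \left(22519 + 6068\right) = \left(-18702\right) 28587 = -534634074$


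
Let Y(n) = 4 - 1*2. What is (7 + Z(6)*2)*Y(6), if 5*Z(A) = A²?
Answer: 214/5 ≈ 42.800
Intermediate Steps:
Y(n) = 2 (Y(n) = 4 - 2 = 2)
Z(A) = A²/5
(7 + Z(6)*2)*Y(6) = (7 + ((⅕)*6²)*2)*2 = (7 + ((⅕)*36)*2)*2 = (7 + (36/5)*2)*2 = (7 + 72/5)*2 = (107/5)*2 = 214/5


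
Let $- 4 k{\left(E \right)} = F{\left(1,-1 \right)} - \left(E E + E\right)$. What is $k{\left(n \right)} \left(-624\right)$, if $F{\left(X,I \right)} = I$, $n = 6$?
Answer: $-6708$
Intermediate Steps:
$k{\left(E \right)} = \frac{1}{4} + \frac{E}{4} + \frac{E^{2}}{4}$ ($k{\left(E \right)} = - \frac{-1 - \left(E E + E\right)}{4} = - \frac{-1 - \left(E^{2} + E\right)}{4} = - \frac{-1 - \left(E + E^{2}\right)}{4} = - \frac{-1 - E - E^{2}}{4} = \frac{1}{4} + \frac{E}{4} + \frac{E^{2}}{4}$)
$k{\left(n \right)} \left(-624\right) = \left(\frac{1}{4} + \frac{1}{4} \cdot 6 + \frac{6^{2}}{4}\right) \left(-624\right) = \left(\frac{1}{4} + \frac{3}{2} + \frac{1}{4} \cdot 36\right) \left(-624\right) = \left(\frac{1}{4} + \frac{3}{2} + 9\right) \left(-624\right) = \frac{43}{4} \left(-624\right) = -6708$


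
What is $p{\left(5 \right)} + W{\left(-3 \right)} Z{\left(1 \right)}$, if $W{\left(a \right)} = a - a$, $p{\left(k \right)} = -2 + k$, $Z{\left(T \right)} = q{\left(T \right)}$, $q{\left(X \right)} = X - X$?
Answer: $3$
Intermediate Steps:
$q{\left(X \right)} = 0$
$Z{\left(T \right)} = 0$
$W{\left(a \right)} = 0$
$p{\left(5 \right)} + W{\left(-3 \right)} Z{\left(1 \right)} = \left(-2 + 5\right) + 0 \cdot 0 = 3 + 0 = 3$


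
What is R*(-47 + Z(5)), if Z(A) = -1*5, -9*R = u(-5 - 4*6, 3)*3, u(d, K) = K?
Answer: 52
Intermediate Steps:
R = -1 (R = -3/3 = -1/9*9 = -1)
Z(A) = -5
R*(-47 + Z(5)) = -(-47 - 5) = -1*(-52) = 52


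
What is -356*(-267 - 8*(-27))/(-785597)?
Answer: -18156/785597 ≈ -0.023111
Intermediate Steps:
-356*(-267 - 8*(-27))/(-785597) = -356*(-267 + 216)*(-1/785597) = -356*(-51)*(-1/785597) = 18156*(-1/785597) = -18156/785597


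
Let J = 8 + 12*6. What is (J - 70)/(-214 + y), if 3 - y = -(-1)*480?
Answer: -10/691 ≈ -0.014472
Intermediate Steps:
y = -477 (y = 3 - (-1)*(-1*480) = 3 - (-1)*(-480) = 3 - 1*480 = 3 - 480 = -477)
J = 80 (J = 8 + 72 = 80)
(J - 70)/(-214 + y) = (80 - 70)/(-214 - 477) = 10/(-691) = 10*(-1/691) = -10/691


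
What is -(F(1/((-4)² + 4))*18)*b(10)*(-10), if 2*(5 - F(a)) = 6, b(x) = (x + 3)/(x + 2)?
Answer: 390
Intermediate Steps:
b(x) = (3 + x)/(2 + x)
F(a) = 2 (F(a) = 5 - ½*6 = 5 - 3 = 2)
-(F(1/((-4)² + 4))*18)*b(10)*(-10) = -(2*18)*((3 + 10)/(2 + 10))*(-10) = -36*(13/12)*(-10) = -39*(-10) = -1*(-390) = 390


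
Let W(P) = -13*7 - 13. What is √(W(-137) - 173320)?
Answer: 4*I*√10839 ≈ 416.44*I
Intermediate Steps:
W(P) = -104 (W(P) = -91 - 13 = -104)
√(W(-137) - 173320) = √(-104 - 173320) = √(-173424) = 4*I*√10839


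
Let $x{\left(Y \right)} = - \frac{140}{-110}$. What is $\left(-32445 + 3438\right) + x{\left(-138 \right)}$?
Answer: $- \frac{319063}{11} \approx -29006.0$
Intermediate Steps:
$x{\left(Y \right)} = \frac{14}{11}$ ($x{\left(Y \right)} = \left(-140\right) \left(- \frac{1}{110}\right) = \frac{14}{11}$)
$\left(-32445 + 3438\right) + x{\left(-138 \right)} = \left(-32445 + 3438\right) + \frac{14}{11} = -29007 + \frac{14}{11} = - \frac{319063}{11}$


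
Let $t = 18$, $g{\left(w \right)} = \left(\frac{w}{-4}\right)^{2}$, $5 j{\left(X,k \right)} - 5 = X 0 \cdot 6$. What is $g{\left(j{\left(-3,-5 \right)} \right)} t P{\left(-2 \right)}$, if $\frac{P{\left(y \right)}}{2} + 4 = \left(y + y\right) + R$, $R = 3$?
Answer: $- \frac{45}{4} \approx -11.25$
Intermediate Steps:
$P{\left(y \right)} = -2 + 4 y$ ($P{\left(y \right)} = -8 + 2 \left(\left(y + y\right) + 3\right) = -8 + 2 \left(2 y + 3\right) = -8 + 2 \left(3 + 2 y\right) = -8 + \left(6 + 4 y\right) = -2 + 4 y$)
$j{\left(X,k \right)} = 1$ ($j{\left(X,k \right)} = 1 + \frac{X 0 \cdot 6}{5} = 1 + \frac{0 \cdot 6}{5} = 1 + \frac{1}{5} \cdot 0 = 1 + 0 = 1$)
$g{\left(w \right)} = \frac{w^{2}}{16}$ ($g{\left(w \right)} = \left(w \left(- \frac{1}{4}\right)\right)^{2} = \left(- \frac{w}{4}\right)^{2} = \frac{w^{2}}{16}$)
$g{\left(j{\left(-3,-5 \right)} \right)} t P{\left(-2 \right)} = \frac{1^{2}}{16} \cdot 18 \left(-2 + 4 \left(-2\right)\right) = \frac{1}{16} \cdot 1 \cdot 18 \left(-2 - 8\right) = \frac{1}{16} \cdot 18 \left(-10\right) = \frac{9}{8} \left(-10\right) = - \frac{45}{4}$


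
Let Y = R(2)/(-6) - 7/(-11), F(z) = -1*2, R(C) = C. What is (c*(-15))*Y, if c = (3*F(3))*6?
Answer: 1800/11 ≈ 163.64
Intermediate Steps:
F(z) = -2
Y = 10/33 (Y = 2/(-6) - 7/(-11) = 2*(-⅙) - 7*(-1/11) = -⅓ + 7/11 = 10/33 ≈ 0.30303)
c = -36 (c = (3*(-2))*6 = -6*6 = -36)
(c*(-15))*Y = -36*(-15)*(10/33) = 540*(10/33) = 1800/11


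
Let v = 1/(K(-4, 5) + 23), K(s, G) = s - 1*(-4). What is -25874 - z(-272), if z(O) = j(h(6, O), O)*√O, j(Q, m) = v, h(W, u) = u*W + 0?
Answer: -25874 - 4*I*√17/23 ≈ -25874.0 - 0.71706*I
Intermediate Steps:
K(s, G) = 4 + s (K(s, G) = s + 4 = 4 + s)
h(W, u) = W*u (h(W, u) = W*u + 0 = W*u)
v = 1/23 (v = 1/((4 - 4) + 23) = 1/(0 + 23) = 1/23 ≈ 0.043478)
j(Q, m) = 1/23
z(O) = √O/23
-25874 - z(-272) = -25874 - √(-272)/23 = -25874 - 4*I*√17/23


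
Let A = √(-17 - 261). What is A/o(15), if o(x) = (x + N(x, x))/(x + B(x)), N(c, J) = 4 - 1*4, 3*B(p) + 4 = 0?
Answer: 41*I*√278/45 ≈ 15.191*I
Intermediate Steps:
B(p) = -4/3 (B(p) = -4/3 + (⅓)*0 = -4/3 + 0 = -4/3)
A = I*√278 (A = √(-278) = I*√278 ≈ 16.673*I)
N(c, J) = 0 (N(c, J) = 4 - 4 = 0)
o(x) = x/(-4/3 + x) (o(x) = (x + 0)/(x - 4/3) = x/(-4/3 + x))
A/o(15) = (I*√278)/((3*15/(-4 + 3*15))) = (I*√278)/((3*15/(-4 + 45))) = (I*√278)/((3*15/41)) = (I*√278)/((3*15*(1/41))) = (I*√278)/(45/41) = (I*√278)*(41/45) = 41*I*√278/45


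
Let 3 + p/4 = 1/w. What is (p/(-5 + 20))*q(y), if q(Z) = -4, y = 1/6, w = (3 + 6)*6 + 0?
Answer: 1288/405 ≈ 3.1802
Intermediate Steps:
w = 54 (w = 9*6 + 0 = 54 + 0 = 54)
y = 1/6 ≈ 0.16667
p = -322/27 (p = -12 + 4/54 = -12 + 4*(1/54) = -12 + 2/27 = -322/27 ≈ -11.926)
(p/(-5 + 20))*q(y) = -322/(27*(-5 + 20))*(-4) = -322/27/15*(-4) = -322/27*1/15*(-4) = -322/405*(-4) = 1288/405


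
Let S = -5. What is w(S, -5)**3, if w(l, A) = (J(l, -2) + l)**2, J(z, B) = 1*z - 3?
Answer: 4826809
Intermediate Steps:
J(z, B) = -3 + z (J(z, B) = z - 3 = -3 + z)
w(l, A) = (-3 + 2*l)**2 (w(l, A) = ((-3 + l) + l)**2 = (-3 + 2*l)**2)
w(S, -5)**3 = ((-3 + 2*(-5))**2)**3 = ((-3 - 10)**2)**3 = ((-13)**2)**3 = 169**3 = 4826809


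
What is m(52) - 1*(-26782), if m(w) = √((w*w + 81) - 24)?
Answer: 26782 + √2761 ≈ 26835.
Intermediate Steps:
m(w) = √(57 + w²) (m(w) = √((w² + 81) - 24) = √((81 + w²) - 24) = √(57 + w²))
m(52) - 1*(-26782) = √(57 + 52²) - 1*(-26782) = √(57 + 2704) + 26782 = √2761 + 26782 = 26782 + √2761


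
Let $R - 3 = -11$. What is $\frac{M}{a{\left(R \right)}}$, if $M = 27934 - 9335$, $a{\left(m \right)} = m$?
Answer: $- \frac{18599}{8} \approx -2324.9$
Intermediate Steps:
$R = -8$ ($R = 3 - 11 = -8$)
$M = 18599$
$\frac{M}{a{\left(R \right)}} = \frac{18599}{-8} = 18599 \left(- \frac{1}{8}\right) = - \frac{18599}{8}$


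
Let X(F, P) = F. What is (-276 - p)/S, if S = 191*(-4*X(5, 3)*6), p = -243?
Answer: 11/7640 ≈ 0.0014398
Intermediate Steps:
S = -22920 (S = 191*(-4*5*6) = 191*(-20*6) = 191*(-120) = -22920)
(-276 - p)/S = (-276 - 1*(-243))/(-22920) = (-276 + 243)*(-1/22920) = -33*(-1/22920) = 11/7640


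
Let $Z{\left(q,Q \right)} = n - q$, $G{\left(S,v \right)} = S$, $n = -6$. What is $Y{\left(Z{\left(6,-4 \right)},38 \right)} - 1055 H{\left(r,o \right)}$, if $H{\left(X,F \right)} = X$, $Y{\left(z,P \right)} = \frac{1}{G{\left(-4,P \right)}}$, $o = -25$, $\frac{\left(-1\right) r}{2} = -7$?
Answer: $- \frac{59081}{4} \approx -14770.0$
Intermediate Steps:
$r = 14$ ($r = \left(-2\right) \left(-7\right) = 14$)
$Z{\left(q,Q \right)} = -6 - q$
$Y{\left(z,P \right)} = - \frac{1}{4}$ ($Y{\left(z,P \right)} = \frac{1}{-4} = - \frac{1}{4}$)
$Y{\left(Z{\left(6,-4 \right)},38 \right)} - 1055 H{\left(r,o \right)} = - \frac{1}{4} - 14770 = - \frac{59081}{4}$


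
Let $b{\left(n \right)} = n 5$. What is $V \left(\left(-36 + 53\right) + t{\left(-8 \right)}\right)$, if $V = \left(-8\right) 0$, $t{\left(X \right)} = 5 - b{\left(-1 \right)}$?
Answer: $0$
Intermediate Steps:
$b{\left(n \right)} = 5 n$
$t{\left(X \right)} = 10$ ($t{\left(X \right)} = 5 - 5 \left(-1\right) = 5 - -5 = 5 + 5 = 10$)
$V = 0$
$V \left(\left(-36 + 53\right) + t{\left(-8 \right)}\right) = 0 \left(\left(-36 + 53\right) + 10\right) = 0 \left(17 + 10\right) = 0 \cdot 27 = 0$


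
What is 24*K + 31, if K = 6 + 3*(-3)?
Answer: -41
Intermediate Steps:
K = -3 (K = 6 - 9 = -3)
24*K + 31 = 24*(-3) + 31 = -72 + 31 = -41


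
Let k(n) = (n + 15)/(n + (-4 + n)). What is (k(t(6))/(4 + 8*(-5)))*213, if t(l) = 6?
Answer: -497/32 ≈ -15.531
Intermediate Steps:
k(n) = (15 + n)/(-4 + 2*n)
(k(t(6))/(4 + 8*(-5)))*213 = (((15 + 6)/(2*(-2 + 6)))/(4 + 8*(-5)))*213 = (((½)*21/4)/(4 - 40))*213 = (((½)*(¼)*21)/(-36))*213 = ((21/8)*(-1/36))*213 = -7/96*213 = -497/32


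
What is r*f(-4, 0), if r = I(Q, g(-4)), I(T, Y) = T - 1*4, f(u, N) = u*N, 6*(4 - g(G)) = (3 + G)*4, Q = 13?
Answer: 0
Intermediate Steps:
g(G) = 2 - 2*G/3 (g(G) = 4 - (3 + G)*4/6 = 4 - (12 + 4*G)/6 = 4 + (-2 - 2*G/3) = 2 - 2*G/3)
f(u, N) = N*u
I(T, Y) = -4 + T (I(T, Y) = T - 4 = -4 + T)
r = 9 (r = -4 + 13 = 9)
r*f(-4, 0) = 9*(0*(-4)) = 9*0 = 0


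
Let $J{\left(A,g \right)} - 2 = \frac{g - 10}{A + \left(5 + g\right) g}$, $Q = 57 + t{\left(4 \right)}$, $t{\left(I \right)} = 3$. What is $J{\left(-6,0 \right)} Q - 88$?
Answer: $132$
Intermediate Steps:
$Q = 60$ ($Q = 57 + 3 = 60$)
$J{\left(A,g \right)} = 2 + \frac{-10 + g}{A + g \left(5 + g\right)}$ ($J{\left(A,g \right)} = 2 + \frac{g - 10}{A + \left(5 + g\right) g} = 2 + \frac{-10 + g}{A + g \left(5 + g\right)}$)
$J{\left(-6,0 \right)} Q - 88 = \frac{-10 + 2 \left(-6\right) + 2 \cdot 0^{2} + 11 \cdot 0}{-6 + 0^{2} + 5 \cdot 0} \cdot 60 - 88 = \frac{-10 - 12 + 2 \cdot 0 + 0}{-6 + 0 + 0} \cdot 60 - 88 = \frac{-10 - 12 + 0 + 0}{-6} \cdot 60 - 88 = \left(- \frac{1}{6}\right) \left(-22\right) 60 - 88 = \frac{11}{3} \cdot 60 - 88 = 220 - 88 = 132$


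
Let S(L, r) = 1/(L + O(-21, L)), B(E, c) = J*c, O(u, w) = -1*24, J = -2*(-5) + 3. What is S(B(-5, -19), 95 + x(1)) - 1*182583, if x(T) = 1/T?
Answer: -49479994/271 ≈ -1.8258e+5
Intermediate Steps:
J = 13 (J = 10 + 3 = 13)
O(u, w) = -24
B(E, c) = 13*c
S(L, r) = 1/(-24 + L) (S(L, r) = 1/(L - 24) = 1/(-24 + L))
S(B(-5, -19), 95 + x(1)) - 1*182583 = 1/(-24 + 13*(-19)) - 1*182583 = 1/(-24 - 247) - 182583 = 1/(-271) - 182583 = -1/271 - 182583 = -49479994/271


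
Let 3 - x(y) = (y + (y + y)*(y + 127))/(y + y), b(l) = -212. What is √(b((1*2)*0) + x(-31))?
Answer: I*√1222/2 ≈ 17.479*I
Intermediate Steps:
x(y) = 3 - (y + 2*y*(127 + y))/(2*y) (x(y) = 3 - (y + (y + y)*(y + 127))/(y + y) = 3 - (y + (2*y)*(127 + y))/(2*y) = 3 - (y + 2*y*(127 + y))*1/(2*y) = 3 - (y + 2*y*(127 + y))/(2*y))
√(b((1*2)*0) + x(-31)) = √(-212 + (-249/2 - 1*(-31))) = √(-212 + (-249/2 + 31)) = √(-212 - 187/2) = √(-611/2) = I*√1222/2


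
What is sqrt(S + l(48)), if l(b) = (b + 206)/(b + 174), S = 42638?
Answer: sqrt(525356895)/111 ≈ 206.49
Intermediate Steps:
l(b) = (206 + b)/(174 + b)
sqrt(S + l(48)) = sqrt(42638 + (206 + 48)/(174 + 48)) = sqrt(42638 + 254/222) = sqrt(42638 + (1/222)*254) = sqrt(42638 + 127/111) = sqrt(4732945/111) = sqrt(525356895)/111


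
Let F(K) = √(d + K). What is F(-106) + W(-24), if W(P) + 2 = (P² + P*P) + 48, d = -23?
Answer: 1198 + I*√129 ≈ 1198.0 + 11.358*I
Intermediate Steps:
W(P) = 46 + 2*P² (W(P) = -2 + ((P² + P*P) + 48) = -2 + ((P² + P²) + 48) = -2 + (2*P² + 48) = -2 + (48 + 2*P²) = 46 + 2*P²)
F(K) = √(-23 + K)
F(-106) + W(-24) = √(-23 - 106) + (46 + 2*(-24)²) = √(-129) + (46 + 2*576) = I*√129 + (46 + 1152) = I*√129 + 1198 = 1198 + I*√129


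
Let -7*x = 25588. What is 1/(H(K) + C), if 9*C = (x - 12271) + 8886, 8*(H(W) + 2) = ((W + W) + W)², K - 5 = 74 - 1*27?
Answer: 63/142237 ≈ 0.00044292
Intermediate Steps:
x = -25588/7 (x = -⅐*25588 = -25588/7 ≈ -3655.4)
K = 52 (K = 5 + (74 - 1*27) = 5 + (74 - 27) = 5 + 47 = 52)
H(W) = -2 + 9*W²/8 (H(W) = -2 + ((W + W) + W)²/8 = -2 + (2*W + W)²/8 = -2 + (3*W)²/8 = -2 + (9*W²)/8 = -2 + 9*W²/8)
C = -49283/63 (C = ((-25588/7 - 12271) + 8886)/9 = (-111485/7 + 8886)/9 = (⅑)*(-49283/7) = -49283/63 ≈ -782.27)
1/(H(K) + C) = 1/((-2 + (9/8)*52²) - 49283/63) = 1/((-2 + (9/8)*2704) - 49283/63) = 1/((-2 + 3042) - 49283/63) = 1/(3040 - 49283/63) = 1/(142237/63) = 63/142237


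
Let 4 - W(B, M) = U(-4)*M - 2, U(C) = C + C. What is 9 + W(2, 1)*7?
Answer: 107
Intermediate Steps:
U(C) = 2*C
W(B, M) = 6 + 8*M (W(B, M) = 4 - ((2*(-4))*M - 2) = 4 - (-8*M - 2) = 4 - (-2 - 8*M) = 4 + (2 + 8*M) = 6 + 8*M)
9 + W(2, 1)*7 = 9 + (6 + 8*1)*7 = 9 + (6 + 8)*7 = 9 + 14*7 = 9 + 98 = 107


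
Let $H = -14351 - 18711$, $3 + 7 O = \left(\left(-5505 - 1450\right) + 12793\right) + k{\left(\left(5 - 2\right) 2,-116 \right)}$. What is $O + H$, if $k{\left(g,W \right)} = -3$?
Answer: $- \frac{225602}{7} \approx -32229.0$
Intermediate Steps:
$O = \frac{5832}{7}$ ($O = - \frac{3}{7} + \frac{\left(\left(-5505 - 1450\right) + 12793\right) - 3}{7} = - \frac{3}{7} + \frac{\left(-6955 + 12793\right) - 3}{7} = - \frac{3}{7} + \frac{5838 - 3}{7} = - \frac{3}{7} + \frac{1}{7} \cdot 5835 = - \frac{3}{7} + \frac{5835}{7} = \frac{5832}{7} \approx 833.14$)
$H = -33062$
$O + H = \frac{5832}{7} - 33062 = - \frac{225602}{7}$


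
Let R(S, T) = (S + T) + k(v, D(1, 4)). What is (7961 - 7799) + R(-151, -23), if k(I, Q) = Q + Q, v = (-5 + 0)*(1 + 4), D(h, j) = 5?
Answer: -2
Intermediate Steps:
v = -25 (v = -5*5 = -25)
k(I, Q) = 2*Q
R(S, T) = 10 + S + T (R(S, T) = (S + T) + 2*5 = (S + T) + 10 = 10 + S + T)
(7961 - 7799) + R(-151, -23) = (7961 - 7799) + (10 - 151 - 23) = 162 - 164 = -2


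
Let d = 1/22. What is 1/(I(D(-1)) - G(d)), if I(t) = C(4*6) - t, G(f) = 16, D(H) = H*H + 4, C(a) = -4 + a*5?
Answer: 1/95 ≈ 0.010526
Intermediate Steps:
C(a) = -4 + 5*a
d = 1/22 ≈ 0.045455
D(H) = 4 + H² (D(H) = H² + 4 = 4 + H²)
I(t) = 116 - t (I(t) = (-4 + 5*(4*6)) - t = (-4 + 5*24) - t = (-4 + 120) - t = 116 - t)
1/(I(D(-1)) - G(d)) = 1/((116 - (4 + (-1)²)) - 1*16) = 1/((116 - (4 + 1)) - 16) = 1/((116 - 1*5) - 16) = 1/((116 - 5) - 16) = 1/(111 - 16) = 1/95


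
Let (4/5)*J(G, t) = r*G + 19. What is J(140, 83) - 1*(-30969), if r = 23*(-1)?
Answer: 107871/4 ≈ 26968.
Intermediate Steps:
r = -23
J(G, t) = 95/4 - 115*G/4 (J(G, t) = 5*(-23*G + 19)/4 = 5*(19 - 23*G)/4 = 95/4 - 115*G/4)
J(140, 83) - 1*(-30969) = (95/4 - 115/4*140) - 1*(-30969) = (95/4 - 4025) + 30969 = -16005/4 + 30969 = 107871/4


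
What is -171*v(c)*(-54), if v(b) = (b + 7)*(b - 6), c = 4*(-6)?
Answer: 4709340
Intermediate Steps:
c = -24
v(b) = (-6 + b)*(7 + b) (v(b) = (7 + b)*(-6 + b) = (-6 + b)*(7 + b))
-171*v(c)*(-54) = -171*(-42 - 24 + (-24)²)*(-54) = -171*(-42 - 24 + 576)*(-54) = -171*510*(-54) = -87210*(-54) = 4709340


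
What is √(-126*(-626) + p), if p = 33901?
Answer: √112777 ≈ 335.82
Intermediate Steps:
√(-126*(-626) + p) = √(-126*(-626) + 33901) = √(78876 + 33901) = √112777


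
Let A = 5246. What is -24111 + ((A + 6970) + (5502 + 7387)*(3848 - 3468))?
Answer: 4885925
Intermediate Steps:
-24111 + ((A + 6970) + (5502 + 7387)*(3848 - 3468)) = -24111 + ((5246 + 6970) + (5502 + 7387)*(3848 - 3468)) = -24111 + (12216 + 12889*380) = -24111 + (12216 + 4897820) = -24111 + 4910036 = 4885925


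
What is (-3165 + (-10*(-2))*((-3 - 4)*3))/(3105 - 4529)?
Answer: 3585/1424 ≈ 2.5176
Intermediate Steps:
(-3165 + (-10*(-2))*((-3 - 4)*3))/(3105 - 4529) = (-3165 + 20*(-7*3))/(-1424) = (-3165 + 20*(-21))*(-1/1424) = (-3165 - 420)*(-1/1424) = -3585*(-1/1424) = 3585/1424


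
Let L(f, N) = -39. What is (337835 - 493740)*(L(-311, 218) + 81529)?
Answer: -12704698450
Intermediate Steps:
(337835 - 493740)*(L(-311, 218) + 81529) = (337835 - 493740)*(-39 + 81529) = -155905*81490 = -12704698450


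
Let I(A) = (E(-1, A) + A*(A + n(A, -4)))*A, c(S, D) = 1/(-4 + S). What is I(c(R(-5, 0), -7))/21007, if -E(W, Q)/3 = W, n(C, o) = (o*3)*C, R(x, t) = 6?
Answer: 1/168056 ≈ 5.9504e-6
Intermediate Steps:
n(C, o) = 3*C*o (n(C, o) = (3*o)*C = 3*C*o)
E(W, Q) = -3*W
I(A) = A*(3 - 11*A**2) (I(A) = (-3*(-1) + A*(A + 3*A*(-4)))*A = (3 + A*(A - 12*A))*A = (3 + A*(-11*A))*A = (3 - 11*A**2)*A = A*(3 - 11*A**2))
I(c(R(-5, 0), -7))/21007 = ((3 - 11/(-4 + 6)**2)/(-4 + 6))/21007 = ((3 - 11*(1/2)**2)/2)*(1/21007) = ((3 - 11*1/4)/2)*(1/21007) = ((3 - 11/4)/2)*(1/21007) = ((1/2)*(1/4))*(1/21007) = (1/8)*(1/21007) = 1/168056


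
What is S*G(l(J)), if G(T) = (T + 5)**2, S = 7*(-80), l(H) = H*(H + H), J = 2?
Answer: -94640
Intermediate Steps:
l(H) = 2*H**2 (l(H) = H*(2*H) = 2*H**2)
S = -560
G(T) = (5 + T)**2
S*G(l(J)) = -560*(5 + 2*2**2)**2 = -560*(5 + 2*4)**2 = -560*(5 + 8)**2 = -560*13**2 = -560*169 = -94640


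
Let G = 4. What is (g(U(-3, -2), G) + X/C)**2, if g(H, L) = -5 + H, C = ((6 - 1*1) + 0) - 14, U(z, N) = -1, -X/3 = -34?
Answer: 2704/9 ≈ 300.44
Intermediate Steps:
X = 102 (X = -3*(-34) = 102)
C = -9 (C = ((6 - 1) + 0) - 14 = (5 + 0) - 14 = 5 - 14 = -9)
(g(U(-3, -2), G) + X/C)**2 = ((-5 - 1) + 102/(-9))**2 = (-6 + 102*(-1/9))**2 = (-6 - 34/3)**2 = (-52/3)**2 = 2704/9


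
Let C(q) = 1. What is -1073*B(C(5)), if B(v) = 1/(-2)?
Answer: 1073/2 ≈ 536.50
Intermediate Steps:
B(v) = -½
-1073*B(C(5)) = -1073*(-½) = 1073/2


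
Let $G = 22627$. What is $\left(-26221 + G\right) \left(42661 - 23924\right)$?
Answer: $-67340778$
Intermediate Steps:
$\left(-26221 + G\right) \left(42661 - 23924\right) = \left(-26221 + 22627\right) \left(42661 - 23924\right) = \left(-3594\right) 18737 = -67340778$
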